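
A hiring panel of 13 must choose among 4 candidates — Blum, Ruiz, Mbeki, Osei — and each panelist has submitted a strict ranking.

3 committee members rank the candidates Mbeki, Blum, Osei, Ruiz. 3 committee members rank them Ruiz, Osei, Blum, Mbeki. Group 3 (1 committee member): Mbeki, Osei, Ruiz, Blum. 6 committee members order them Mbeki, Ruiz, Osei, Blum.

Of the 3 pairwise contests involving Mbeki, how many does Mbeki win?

Mbeki against each rival (13 committee members):
Mbeki vs Blum: 10 to 3, Mbeki.
Mbeki vs Ruiz: Mbeki is ranked higher on 3+1+6 = 10 ballots, Ruiz on 3. Mbeki wins 10–3.
Mbeki vs Osei: Mbeki wins 10–3.
Mbeki beats Blum, Ruiz, Osei — 3 pairwise wins.

3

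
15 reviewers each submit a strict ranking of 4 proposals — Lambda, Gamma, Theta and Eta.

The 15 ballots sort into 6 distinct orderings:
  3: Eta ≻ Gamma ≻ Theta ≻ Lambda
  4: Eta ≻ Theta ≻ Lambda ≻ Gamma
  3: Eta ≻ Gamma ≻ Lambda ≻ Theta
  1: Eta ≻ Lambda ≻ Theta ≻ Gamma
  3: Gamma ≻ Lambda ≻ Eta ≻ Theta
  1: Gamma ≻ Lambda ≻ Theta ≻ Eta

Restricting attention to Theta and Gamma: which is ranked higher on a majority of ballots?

Ballots ranking Theta above Gamma: 4 + 1 = 5.
Ballots ranking Gamma above Theta: 15 − 5 = 10.
Gamma wins the head-to-head 10–5.

Gamma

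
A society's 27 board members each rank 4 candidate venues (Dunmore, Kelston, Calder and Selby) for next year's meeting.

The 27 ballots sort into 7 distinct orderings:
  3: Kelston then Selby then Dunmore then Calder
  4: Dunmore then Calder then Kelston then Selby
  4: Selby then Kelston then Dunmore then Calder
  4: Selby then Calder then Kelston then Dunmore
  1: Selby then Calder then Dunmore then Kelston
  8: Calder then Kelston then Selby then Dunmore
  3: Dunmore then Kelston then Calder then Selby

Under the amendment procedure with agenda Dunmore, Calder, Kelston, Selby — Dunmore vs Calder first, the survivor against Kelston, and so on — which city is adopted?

Kelston

Round 1: Dunmore vs Calder — 14–13, Dunmore advances.
Round 2: Dunmore vs Kelston — 8–19, Kelston advances.
Round 3: Kelston vs Selby — 18–9, Kelston advances.
The agenda winner is Kelston.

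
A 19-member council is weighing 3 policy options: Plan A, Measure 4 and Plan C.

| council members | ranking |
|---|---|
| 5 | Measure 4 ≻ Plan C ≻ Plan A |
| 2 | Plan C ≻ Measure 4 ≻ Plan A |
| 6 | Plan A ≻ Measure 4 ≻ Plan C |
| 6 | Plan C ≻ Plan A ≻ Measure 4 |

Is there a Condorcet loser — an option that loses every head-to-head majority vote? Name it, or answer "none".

Pairwise majorities:
Plan A vs Measure 4: 12 to 7, Plan A.
Plan A vs Plan C: Plan C wins 13–6.
Measure 4 vs Plan C: Measure 4 wins 11–8.
No option is winless: Plan A beats Measure 4; Measure 4 beats Plan C; Plan C beats Plan A. There is no Condorcet loser.

none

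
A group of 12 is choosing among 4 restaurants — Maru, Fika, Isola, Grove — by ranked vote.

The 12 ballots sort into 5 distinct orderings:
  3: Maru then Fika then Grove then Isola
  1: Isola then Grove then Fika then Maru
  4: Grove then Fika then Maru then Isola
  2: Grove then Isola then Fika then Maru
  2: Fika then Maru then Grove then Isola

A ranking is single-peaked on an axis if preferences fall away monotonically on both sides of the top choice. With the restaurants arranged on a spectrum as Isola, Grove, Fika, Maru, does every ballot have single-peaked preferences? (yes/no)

Axis positions: Isola=1, Grove=2, Fika=3, Maru=4.
Bloc 1 (peak Maru at position 4): ranking walks positions 4-3-2-1, expanding outward from the peak — single-peaked.
Bloc 2 (peak Isola at position 1): ranking walks positions 1-2-3-4, expanding outward from the peak — single-peaked.
Bloc 3 (peak Grove at position 2): ranking walks positions 2-3-4-1, expanding outward from the peak — single-peaked.
Bloc 4 (peak Grove at position 2): ranking walks positions 2-1-3-4, expanding outward from the peak — single-peaked.
Bloc 5 (peak Fika at position 3): ranking walks positions 3-4-2-1, expanding outward from the peak — single-peaked.
Every ranking is single-peaked on this axis.

yes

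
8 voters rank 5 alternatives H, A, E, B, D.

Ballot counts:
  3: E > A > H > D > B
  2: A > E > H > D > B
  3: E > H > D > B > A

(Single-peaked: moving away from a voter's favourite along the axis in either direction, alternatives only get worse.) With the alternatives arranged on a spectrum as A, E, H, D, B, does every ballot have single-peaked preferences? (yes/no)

Axis positions: A=1, E=2, H=3, D=4, B=5.
Cluster 1 (peak E at position 2): ranking walks positions 2-1-3-4-5, expanding outward from the peak — single-peaked.
Cluster 2 (peak A at position 1): ranking walks positions 1-2-3-4-5, expanding outward from the peak — single-peaked.
Cluster 3 (peak E at position 2): ranking walks positions 2-3-4-5-1, expanding outward from the peak — single-peaked.
Every ranking is single-peaked on this axis.

yes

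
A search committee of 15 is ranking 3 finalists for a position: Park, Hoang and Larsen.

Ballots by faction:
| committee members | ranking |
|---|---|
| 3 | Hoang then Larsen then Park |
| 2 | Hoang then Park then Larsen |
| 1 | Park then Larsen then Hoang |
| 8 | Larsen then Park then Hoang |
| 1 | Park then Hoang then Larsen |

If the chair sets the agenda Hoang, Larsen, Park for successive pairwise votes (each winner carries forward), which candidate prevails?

Larsen

Round 1: Hoang vs Larsen — 6–9, Larsen advances.
Round 2: Larsen vs Park — 11–4, Larsen advances.
The agenda winner is Larsen.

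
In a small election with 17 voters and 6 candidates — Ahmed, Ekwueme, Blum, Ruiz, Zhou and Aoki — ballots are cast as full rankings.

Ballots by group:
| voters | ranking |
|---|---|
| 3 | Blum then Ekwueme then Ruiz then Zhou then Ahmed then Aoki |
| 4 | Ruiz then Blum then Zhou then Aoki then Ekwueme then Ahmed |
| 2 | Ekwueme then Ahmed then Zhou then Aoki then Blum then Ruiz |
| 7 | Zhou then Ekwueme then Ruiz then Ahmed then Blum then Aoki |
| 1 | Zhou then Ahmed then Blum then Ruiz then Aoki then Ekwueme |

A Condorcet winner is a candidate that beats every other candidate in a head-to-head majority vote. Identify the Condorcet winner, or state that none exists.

Zhou

Pairwise majorities:
Ahmed vs Ekwueme: Ekwueme wins 16–1.
Ahmed vs Blum: 10 to 7, Ahmed.
Ahmed vs Ruiz: Ruiz wins 14–3.
Ahmed–Zhou: Zhou 15–2.
Ahmed vs Aoki: 3+2+7+1 = 13 for Ahmed, 4 for Aoki — Ahmed by 13–4.
Ekwueme–Blum: Ekwueme 9–8.
Ekwueme vs Ruiz: Ekwueme preferred on 3+2+7 = 12 ballots; Ekwueme wins 12–5.
Ekwueme vs Zhou: 3+2 = 5 for Ekwueme, 12 for Zhou — Zhou by 12–5.
Ekwueme–Aoki: Ekwueme 12–5.
Blum vs Ruiz: 6 to 11, Ruiz.
Blum vs Zhou: Zhou, 10–7.
Blum vs Aoki: Blum, 15–2.
Ruiz vs Zhou: Zhou wins 10–7.
Ruiz vs Aoki: Ruiz is ranked higher on 3+4+7+1 = 15 ballots, Aoki on 2. Ruiz wins 15–2.
Zhou vs Aoki: 3+4+2+7+1 = 17 for Zhou, 0 for Aoki — Zhou by 17–0.
Only Zhou has no losses; Zhou is the Condorcet winner.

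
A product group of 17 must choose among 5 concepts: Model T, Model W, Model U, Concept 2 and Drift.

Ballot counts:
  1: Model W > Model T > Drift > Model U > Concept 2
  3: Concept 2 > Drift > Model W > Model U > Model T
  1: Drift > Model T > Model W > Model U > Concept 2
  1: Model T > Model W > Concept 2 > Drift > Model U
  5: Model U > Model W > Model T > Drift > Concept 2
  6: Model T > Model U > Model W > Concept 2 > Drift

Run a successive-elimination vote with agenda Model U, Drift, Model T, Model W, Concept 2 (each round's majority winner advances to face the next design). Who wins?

Round 1: Model U vs Drift — 11–6, Model U advances.
Round 2: Model U vs Model T — 8–9, Model T advances.
Round 3: Model T vs Model W — 8–9, Model W advances.
Round 4: Model W vs Concept 2 — 14–3, Model W advances.
The agenda winner is Model W.

Model W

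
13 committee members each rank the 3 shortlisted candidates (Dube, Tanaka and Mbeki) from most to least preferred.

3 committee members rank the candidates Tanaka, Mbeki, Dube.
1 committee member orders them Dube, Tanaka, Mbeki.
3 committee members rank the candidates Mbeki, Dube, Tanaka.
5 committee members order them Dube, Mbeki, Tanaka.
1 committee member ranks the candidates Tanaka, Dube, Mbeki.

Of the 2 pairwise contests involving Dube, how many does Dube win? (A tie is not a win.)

Dube against each rival (13 committee members):
Dube–Tanaka: Dube 9–4.
Dube–Mbeki: Dube 7–6.
Dube beats Tanaka, Mbeki — 2 pairwise wins.

2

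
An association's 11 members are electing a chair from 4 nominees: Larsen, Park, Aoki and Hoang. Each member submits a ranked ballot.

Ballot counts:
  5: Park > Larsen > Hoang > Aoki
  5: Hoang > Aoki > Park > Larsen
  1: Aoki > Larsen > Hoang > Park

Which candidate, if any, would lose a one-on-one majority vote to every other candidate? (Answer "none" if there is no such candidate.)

none

Head-to-head results (11 voters):
Larsen vs Park: Larsen preferred on 1 ballot; Park wins 10–1.
Larsen vs Aoki: Larsen is ranked higher on 5 ballots, Aoki on 6. Aoki wins 6–5.
Larsen vs Hoang: Larsen preferred on 5+1 = 6 ballots; Larsen wins 6–5.
Park vs Aoki: Aoki, 6–5.
Park vs Hoang: Park is ranked higher on 5 ballots, Hoang on 6. Hoang wins 6–5.
Aoki vs Hoang: Hoang wins 10–1.
Every candidate wins at least one matchup (Larsen beats Hoang; Park beats Larsen; Aoki beats Larsen; Hoang beats Park), so there is no Condorcet loser.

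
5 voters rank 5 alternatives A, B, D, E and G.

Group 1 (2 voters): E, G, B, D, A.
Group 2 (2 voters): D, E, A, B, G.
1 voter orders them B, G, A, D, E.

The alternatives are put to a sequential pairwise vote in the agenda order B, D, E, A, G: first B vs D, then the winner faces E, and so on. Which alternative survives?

E

Round 1: B vs D — 3–2, B advances.
Round 2: B vs E — 1–4, E advances.
Round 3: E vs A — 4–1, E advances.
Round 4: E vs G — 4–1, E advances.
The agenda winner is E.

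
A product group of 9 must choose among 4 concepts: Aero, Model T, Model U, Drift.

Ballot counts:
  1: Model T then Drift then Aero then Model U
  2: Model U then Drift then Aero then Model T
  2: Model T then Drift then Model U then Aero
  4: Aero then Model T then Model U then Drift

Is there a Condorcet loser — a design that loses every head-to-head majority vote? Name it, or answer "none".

none

Pairwise majorities:
Aero–Model T: Aero 6–3.
Aero vs Model U: 1+4 = 5 for Aero, 4 for Model U — Aero by 5–4.
Aero vs Drift: 4 to 5, Drift.
Model T vs Model U: Model T is ranked higher on 1+2+4 = 7 ballots, Model U on 2. Model T wins 7–2.
Model T vs Drift: Model T wins 7–2.
Model U–Drift: Model U 6–3.
No design is winless: Aero beats Model T; Model T beats Model U; Model U beats Drift; Drift beats Aero. There is no Condorcet loser.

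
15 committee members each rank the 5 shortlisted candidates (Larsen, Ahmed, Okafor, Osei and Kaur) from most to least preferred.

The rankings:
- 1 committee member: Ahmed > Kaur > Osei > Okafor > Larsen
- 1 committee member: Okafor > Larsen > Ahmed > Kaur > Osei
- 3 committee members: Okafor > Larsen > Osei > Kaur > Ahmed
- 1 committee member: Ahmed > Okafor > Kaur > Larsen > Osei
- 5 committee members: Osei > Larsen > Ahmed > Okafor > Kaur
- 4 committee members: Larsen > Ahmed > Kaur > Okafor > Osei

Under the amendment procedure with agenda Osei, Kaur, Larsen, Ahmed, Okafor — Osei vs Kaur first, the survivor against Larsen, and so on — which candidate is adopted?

Larsen

Round 1: Osei vs Kaur — 8–7, Osei advances.
Round 2: Osei vs Larsen — 6–9, Larsen advances.
Round 3: Larsen vs Ahmed — 13–2, Larsen advances.
Round 4: Larsen vs Okafor — 9–6, Larsen advances.
Larsen survives the agenda.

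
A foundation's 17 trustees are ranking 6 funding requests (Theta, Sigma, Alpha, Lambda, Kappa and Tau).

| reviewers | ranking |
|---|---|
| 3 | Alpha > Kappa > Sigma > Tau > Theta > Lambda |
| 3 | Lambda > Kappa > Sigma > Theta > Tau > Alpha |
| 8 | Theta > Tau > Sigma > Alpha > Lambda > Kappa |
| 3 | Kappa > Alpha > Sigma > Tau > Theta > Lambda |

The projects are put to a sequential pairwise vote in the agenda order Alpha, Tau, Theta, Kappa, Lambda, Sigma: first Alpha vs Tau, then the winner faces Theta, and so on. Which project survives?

Sigma

Round 1: Alpha vs Tau — 6–11, Tau advances.
Round 2: Tau vs Theta — 6–11, Theta advances.
Round 3: Theta vs Kappa — 8–9, Kappa advances.
Round 4: Kappa vs Lambda — 6–11, Lambda advances.
Round 5: Lambda vs Sigma — 3–14, Sigma advances.
Sigma survives the agenda.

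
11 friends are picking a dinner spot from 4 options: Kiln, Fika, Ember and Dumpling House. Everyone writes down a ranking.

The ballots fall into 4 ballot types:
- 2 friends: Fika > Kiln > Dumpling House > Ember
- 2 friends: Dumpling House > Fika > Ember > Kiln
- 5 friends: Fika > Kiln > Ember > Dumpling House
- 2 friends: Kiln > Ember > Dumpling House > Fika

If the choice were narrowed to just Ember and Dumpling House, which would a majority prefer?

Ballots ranking Ember above Dumpling House: 5 + 2 = 7.
Ballots ranking Dumpling House above Ember: 11 − 7 = 4.
Ember wins the head-to-head 7–4.

Ember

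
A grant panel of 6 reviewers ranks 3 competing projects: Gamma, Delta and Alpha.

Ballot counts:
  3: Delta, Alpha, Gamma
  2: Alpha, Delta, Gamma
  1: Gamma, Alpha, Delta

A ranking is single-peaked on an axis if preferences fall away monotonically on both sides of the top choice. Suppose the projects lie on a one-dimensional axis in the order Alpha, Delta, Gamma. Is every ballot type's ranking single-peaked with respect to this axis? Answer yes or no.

no

Axis positions: Alpha=1, Delta=2, Gamma=3.
Ballot type 1 (peak Delta at position 2): ranking walks positions 2-1-3, expanding outward from the peak — single-peaked.
Ballot type 2 (peak Alpha at position 1): ranking walks positions 1-2-3, expanding outward from the peak — single-peaked.
Ballot type 3: ranking walks positions 3-1-2; Alpha is ranked above Delta even though Delta lies between Alpha and the peak Gamma on the axis — preferences dip and rise again. Not single-peaked.
Ballot type 3 violates single-peakedness, so the profile is not single-peaked on this axis.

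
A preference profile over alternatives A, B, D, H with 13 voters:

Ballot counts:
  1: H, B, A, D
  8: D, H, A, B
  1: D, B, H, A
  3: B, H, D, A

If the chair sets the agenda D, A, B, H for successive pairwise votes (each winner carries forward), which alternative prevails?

D

Round 1: D vs A — 12–1, D advances.
Round 2: D vs B — 9–4, D advances.
Round 3: D vs H — 9–4, D advances.
D survives the agenda.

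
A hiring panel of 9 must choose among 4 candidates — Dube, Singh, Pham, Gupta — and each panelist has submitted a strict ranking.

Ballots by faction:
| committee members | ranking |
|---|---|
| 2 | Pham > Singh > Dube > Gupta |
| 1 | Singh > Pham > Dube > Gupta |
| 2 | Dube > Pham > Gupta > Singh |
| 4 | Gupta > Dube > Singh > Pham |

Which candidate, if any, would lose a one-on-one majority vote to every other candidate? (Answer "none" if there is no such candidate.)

Head-to-head results (9 committee members):
Dube vs Singh: 2+4 = 6 for Dube, 3 for Singh — Dube by 6–3.
Dube vs Pham: 2+4 = 6 for Dube, 3 for Pham — Dube by 6–3.
Dube vs Gupta: Dube, 5–4.
Singh vs Pham: 5 to 4, Singh.
Singh vs Gupta: 2+1 = 3 for Singh, 6 for Gupta — Gupta by 6–3.
Pham vs Gupta: Pham, 5–4.
No candidate is winless: Dube beats Singh; Singh beats Pham; Pham beats Gupta; Gupta beats Singh. There is no Condorcet loser.

none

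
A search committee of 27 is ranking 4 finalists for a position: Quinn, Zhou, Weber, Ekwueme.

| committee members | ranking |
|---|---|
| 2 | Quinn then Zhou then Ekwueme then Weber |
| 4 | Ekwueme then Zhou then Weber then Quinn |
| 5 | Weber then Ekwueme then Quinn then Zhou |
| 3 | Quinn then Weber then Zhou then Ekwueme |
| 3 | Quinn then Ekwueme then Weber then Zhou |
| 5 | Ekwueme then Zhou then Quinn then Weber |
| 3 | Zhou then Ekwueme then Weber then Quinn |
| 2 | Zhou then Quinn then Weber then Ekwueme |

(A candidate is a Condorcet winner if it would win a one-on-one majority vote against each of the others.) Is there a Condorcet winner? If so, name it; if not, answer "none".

Head-to-head results (27 committee members):
Quinn–Zhou: Zhou 14–13.
Quinn vs Weber: 2+3+3+5+2 = 15 for Quinn, 12 for Weber — Quinn by 15–12.
Quinn vs Ekwueme: 2+3+3+2 = 10 for Quinn, 17 for Ekwueme — Ekwueme by 17–10.
Zhou–Weber: Zhou 16–11.
Zhou vs Ekwueme: Ekwueme wins 17–10.
Weber vs Ekwueme: Weber is ranked higher on 5+3+2 = 10 ballots, Ekwueme on 17. Ekwueme wins 17–10.
Ekwueme defeats every rival head-to-head and is the Condorcet winner.

Ekwueme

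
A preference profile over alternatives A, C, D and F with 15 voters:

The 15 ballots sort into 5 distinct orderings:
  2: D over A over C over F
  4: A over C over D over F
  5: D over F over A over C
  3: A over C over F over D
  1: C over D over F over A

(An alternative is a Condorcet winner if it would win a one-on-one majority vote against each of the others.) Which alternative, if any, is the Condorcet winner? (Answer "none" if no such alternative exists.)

Check each pair by majority over 15 ballots:
A vs C: 2+4+5+3 = 14 for A, 1 for C — A by 14–1.
A vs D: 7 to 8, D.
A vs F: A preferred on 2+4+3 = 9 ballots; A wins 9–6.
C vs D: 8 to 7, C.
C vs F: C preferred on 2+4+3+1 = 10 ballots; C wins 10–5.
D vs F: D is ranked higher on 2+4+5+1 = 12 ballots, F on 3. D wins 12–3.
Each alternative drops at least one matchup (A loses to D; C loses to A; D loses to C; F loses to A); the cycle A > C > D > A rules out a Condorcet winner.

none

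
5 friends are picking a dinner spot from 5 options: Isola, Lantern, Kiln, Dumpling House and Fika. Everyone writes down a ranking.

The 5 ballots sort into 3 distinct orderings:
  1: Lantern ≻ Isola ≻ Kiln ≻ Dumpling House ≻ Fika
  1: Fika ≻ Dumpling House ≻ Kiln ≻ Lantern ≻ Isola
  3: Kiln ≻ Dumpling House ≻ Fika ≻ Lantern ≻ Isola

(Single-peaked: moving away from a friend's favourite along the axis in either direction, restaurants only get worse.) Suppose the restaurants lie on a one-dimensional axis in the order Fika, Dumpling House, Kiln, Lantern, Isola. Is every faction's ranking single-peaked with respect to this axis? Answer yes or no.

yes

Axis positions: Fika=1, Dumpling House=2, Kiln=3, Lantern=4, Isola=5.
Faction 1 (peak Lantern at position 4): ranking walks positions 4-5-3-2-1, expanding outward from the peak — single-peaked.
Faction 2 (peak Fika at position 1): ranking walks positions 1-2-3-4-5, expanding outward from the peak — single-peaked.
Faction 3 (peak Kiln at position 3): ranking walks positions 3-2-1-4-5, expanding outward from the peak — single-peaked.
Every ranking is single-peaked on this axis.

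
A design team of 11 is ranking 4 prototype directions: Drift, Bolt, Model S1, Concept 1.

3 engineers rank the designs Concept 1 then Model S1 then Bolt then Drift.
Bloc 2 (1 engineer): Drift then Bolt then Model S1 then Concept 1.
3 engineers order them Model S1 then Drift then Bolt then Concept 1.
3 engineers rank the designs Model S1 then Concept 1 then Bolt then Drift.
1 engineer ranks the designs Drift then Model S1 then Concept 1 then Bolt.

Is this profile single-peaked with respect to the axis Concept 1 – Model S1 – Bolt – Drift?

no

Axis positions: Concept 1=1, Model S1=2, Bolt=3, Drift=4.
Bloc 1 (peak Concept 1 at position 1): ranking walks positions 1-2-3-4, expanding outward from the peak — single-peaked.
Bloc 2 (peak Drift at position 4): ranking walks positions 4-3-2-1, expanding outward from the peak — single-peaked.
Bloc 3: ranking walks positions 2-4-3-1; Drift is ranked above Bolt even though Bolt lies between Drift and the peak Model S1 on the axis — preferences dip and rise again. Not single-peaked.
Bloc 4 (peak Model S1 at position 2): ranking walks positions 2-1-3-4, expanding outward from the peak — single-peaked.
Bloc 5: ranking walks positions 4-2-1-3; Model S1 is ranked above Bolt even though Bolt lies between Model S1 and the peak Drift on the axis — preferences dip and rise again. Not single-peaked.
Bloc 3 violates single-peakedness, so the profile is not single-peaked on this axis.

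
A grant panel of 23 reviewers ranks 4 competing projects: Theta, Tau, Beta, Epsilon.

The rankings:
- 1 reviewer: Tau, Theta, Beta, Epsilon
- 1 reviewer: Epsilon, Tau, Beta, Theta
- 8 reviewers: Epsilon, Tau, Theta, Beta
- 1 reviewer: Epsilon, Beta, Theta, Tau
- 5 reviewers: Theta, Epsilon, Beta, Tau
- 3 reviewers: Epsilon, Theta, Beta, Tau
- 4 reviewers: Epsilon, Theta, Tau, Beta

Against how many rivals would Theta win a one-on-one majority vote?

Theta against each rival (23 reviewers):
Theta vs Tau: Theta wins 13–10.
Theta vs Beta: Theta preferred on 1+8+5+3+4 = 21 ballots; Theta wins 21–2.
Theta vs Epsilon: Epsilon wins 17–6.
Theta beats Tau, Beta; loses to Epsilon — 2 pairwise wins.

2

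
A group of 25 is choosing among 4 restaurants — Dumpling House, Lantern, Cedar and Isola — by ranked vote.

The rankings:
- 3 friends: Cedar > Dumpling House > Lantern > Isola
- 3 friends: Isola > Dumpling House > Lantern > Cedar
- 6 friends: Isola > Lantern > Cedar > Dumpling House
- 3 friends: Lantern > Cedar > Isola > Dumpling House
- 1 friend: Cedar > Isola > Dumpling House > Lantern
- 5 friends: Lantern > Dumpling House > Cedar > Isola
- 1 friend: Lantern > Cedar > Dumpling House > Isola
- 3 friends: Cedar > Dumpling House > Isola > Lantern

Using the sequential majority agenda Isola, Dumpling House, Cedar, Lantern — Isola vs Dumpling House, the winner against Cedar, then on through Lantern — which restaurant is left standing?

Round 1: Isola vs Dumpling House — 13–12, Isola advances.
Round 2: Isola vs Cedar — 9–16, Cedar advances.
Round 3: Cedar vs Lantern — 7–18, Lantern advances.
Lantern survives the agenda.

Lantern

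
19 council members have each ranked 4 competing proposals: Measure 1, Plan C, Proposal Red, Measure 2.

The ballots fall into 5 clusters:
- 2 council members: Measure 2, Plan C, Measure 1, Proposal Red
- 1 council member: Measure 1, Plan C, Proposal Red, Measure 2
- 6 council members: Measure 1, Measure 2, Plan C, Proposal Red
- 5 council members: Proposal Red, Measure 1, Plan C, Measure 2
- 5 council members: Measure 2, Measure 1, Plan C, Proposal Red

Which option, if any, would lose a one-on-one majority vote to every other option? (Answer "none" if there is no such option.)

Proposal Red

Pairwise majorities:
Measure 1 vs Plan C: 17 to 2, Measure 1.
Measure 1 vs Proposal Red: Measure 1 is ranked higher on 2+1+6+5 = 14 ballots, Proposal Red on 5. Measure 1 wins 14–5.
Measure 1 vs Measure 2: 12 to 7, Measure 1.
Plan C vs Proposal Red: 2+1+6+5 = 14 for Plan C, 5 for Proposal Red — Plan C by 14–5.
Plan C vs Measure 2: Measure 2, 13–6.
Proposal Red vs Measure 2: Proposal Red is ranked higher on 1+5 = 6 ballots, Measure 2 on 13. Measure 2 wins 13–6.
Proposal Red is beaten in every head-to-head and is the Condorcet loser.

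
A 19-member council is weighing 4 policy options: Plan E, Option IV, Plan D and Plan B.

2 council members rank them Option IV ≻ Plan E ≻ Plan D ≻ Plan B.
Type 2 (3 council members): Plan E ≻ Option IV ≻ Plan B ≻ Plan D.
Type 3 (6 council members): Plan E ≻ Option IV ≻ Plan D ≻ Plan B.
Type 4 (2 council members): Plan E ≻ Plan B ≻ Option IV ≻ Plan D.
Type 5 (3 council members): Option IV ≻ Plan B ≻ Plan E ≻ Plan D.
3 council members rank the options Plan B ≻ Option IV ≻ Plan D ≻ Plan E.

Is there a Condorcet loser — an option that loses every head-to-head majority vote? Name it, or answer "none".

Head-to-head results (19 council members):
Plan E vs Option IV: 11 to 8, Plan E.
Plan E vs Plan D: Plan E preferred on 2+3+6+2+3 = 16 ballots; Plan E wins 16–3.
Plan E–Plan B: Plan E 13–6.
Option IV–Plan D: Option IV 19–0.
Option IV–Plan B: Option IV 14–5.
Plan D vs Plan B: Plan D preferred on 2+6 = 8 ballots; Plan B wins 11–8.
Plan D is beaten in every head-to-head and is the Condorcet loser.

Plan D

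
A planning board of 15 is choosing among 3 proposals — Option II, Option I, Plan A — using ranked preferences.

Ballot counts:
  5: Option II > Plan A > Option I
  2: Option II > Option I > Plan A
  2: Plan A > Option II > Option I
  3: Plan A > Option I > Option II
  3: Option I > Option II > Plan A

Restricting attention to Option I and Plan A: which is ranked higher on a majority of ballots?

Ballots ranking Option I above Plan A: 2 + 3 = 5.
Ballots ranking Plan A above Option I: 15 − 5 = 10.
Plan A wins the head-to-head 10–5.

Plan A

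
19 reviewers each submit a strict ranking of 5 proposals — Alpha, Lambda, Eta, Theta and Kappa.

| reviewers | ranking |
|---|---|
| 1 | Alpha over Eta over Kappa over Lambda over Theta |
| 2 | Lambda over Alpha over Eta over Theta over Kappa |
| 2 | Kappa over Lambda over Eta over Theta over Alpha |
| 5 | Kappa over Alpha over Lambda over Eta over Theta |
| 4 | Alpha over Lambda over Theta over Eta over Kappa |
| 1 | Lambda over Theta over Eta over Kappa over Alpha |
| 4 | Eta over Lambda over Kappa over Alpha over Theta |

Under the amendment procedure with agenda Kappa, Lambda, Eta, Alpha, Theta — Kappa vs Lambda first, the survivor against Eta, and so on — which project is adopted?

Round 1: Kappa vs Lambda — 8–11, Lambda advances.
Round 2: Lambda vs Eta — 14–5, Lambda advances.
Round 3: Lambda vs Alpha — 9–10, Alpha advances.
Round 4: Alpha vs Theta — 16–3, Alpha advances.
The agenda winner is Alpha.

Alpha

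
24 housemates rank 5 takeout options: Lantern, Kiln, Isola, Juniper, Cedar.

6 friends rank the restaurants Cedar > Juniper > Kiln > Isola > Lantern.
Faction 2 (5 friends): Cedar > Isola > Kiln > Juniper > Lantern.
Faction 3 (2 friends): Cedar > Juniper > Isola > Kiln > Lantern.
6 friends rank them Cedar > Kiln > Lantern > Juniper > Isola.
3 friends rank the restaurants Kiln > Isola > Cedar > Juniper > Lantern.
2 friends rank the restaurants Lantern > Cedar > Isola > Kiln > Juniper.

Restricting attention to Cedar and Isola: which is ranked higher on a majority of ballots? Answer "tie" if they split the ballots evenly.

Cedar

Ballots ranking Cedar above Isola: 6 + 5 + 2 + 6 + 2 = 21.
Ballots ranking Isola above Cedar: 24 − 21 = 3.
Cedar wins the head-to-head 21–3.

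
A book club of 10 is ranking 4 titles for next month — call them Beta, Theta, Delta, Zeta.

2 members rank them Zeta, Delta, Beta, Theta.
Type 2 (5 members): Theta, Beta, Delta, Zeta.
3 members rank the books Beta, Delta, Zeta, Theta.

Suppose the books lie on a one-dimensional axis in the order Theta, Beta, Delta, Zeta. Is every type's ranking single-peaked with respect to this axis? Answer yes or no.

yes

Axis positions: Theta=1, Beta=2, Delta=3, Zeta=4.
Type 1 (peak Zeta at position 4): ranking walks positions 4-3-2-1, expanding outward from the peak — single-peaked.
Type 2 (peak Theta at position 1): ranking walks positions 1-2-3-4, expanding outward from the peak — single-peaked.
Type 3 (peak Beta at position 2): ranking walks positions 2-3-4-1, expanding outward from the peak — single-peaked.
Every ranking is single-peaked on this axis.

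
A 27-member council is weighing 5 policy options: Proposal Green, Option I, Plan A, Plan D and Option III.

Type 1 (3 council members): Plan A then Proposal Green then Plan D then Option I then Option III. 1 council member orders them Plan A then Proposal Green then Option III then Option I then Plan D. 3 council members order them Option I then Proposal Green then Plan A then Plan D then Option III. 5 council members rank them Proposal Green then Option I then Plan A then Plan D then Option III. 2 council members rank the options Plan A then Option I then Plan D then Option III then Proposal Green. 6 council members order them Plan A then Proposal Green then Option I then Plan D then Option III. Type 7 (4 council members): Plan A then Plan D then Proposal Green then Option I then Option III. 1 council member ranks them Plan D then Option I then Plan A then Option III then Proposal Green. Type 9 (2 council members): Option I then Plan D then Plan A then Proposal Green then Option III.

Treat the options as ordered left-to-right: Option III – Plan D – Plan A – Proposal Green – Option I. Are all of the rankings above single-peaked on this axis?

Axis positions: Option III=1, Plan D=2, Plan A=3, Proposal Green=4, Option I=5.
Type 1 (peak Plan A at position 3): ranking walks positions 3-4-2-5-1, expanding outward from the peak — single-peaked.
Type 2: ranking walks positions 3-4-1-5-2; Option III is ranked above Plan D even though Plan D lies between Option III and the peak Plan A on the axis — preferences dip and rise again. Not single-peaked.
Type 3 (peak Option I at position 5): ranking walks positions 5-4-3-2-1, expanding outward from the peak — single-peaked.
Type 4 (peak Proposal Green at position 4): ranking walks positions 4-5-3-2-1, expanding outward from the peak — single-peaked.
Type 5: ranking walks positions 3-5-2-1-4; Option I is ranked above Proposal Green even though Proposal Green lies between Option I and the peak Plan A on the axis — preferences dip and rise again. Not single-peaked.
Type 6 (peak Plan A at position 3): ranking walks positions 3-4-5-2-1, expanding outward from the peak — single-peaked.
Type 7 (peak Plan A at position 3): ranking walks positions 3-2-4-5-1, expanding outward from the peak — single-peaked.
Type 8: ranking walks positions 2-5-3-1-4; Option I is ranked above Plan A even though Plan A lies between Option I and the peak Plan D on the axis — preferences dip and rise again. Not single-peaked.
Type 9: ranking walks positions 5-2-3-4-1; Plan D is ranked above Proposal Green even though Proposal Green lies between Plan D and the peak Option I on the axis — preferences dip and rise again. Not single-peaked.
Type 2 violates single-peakedness, so the profile is not single-peaked on this axis.

no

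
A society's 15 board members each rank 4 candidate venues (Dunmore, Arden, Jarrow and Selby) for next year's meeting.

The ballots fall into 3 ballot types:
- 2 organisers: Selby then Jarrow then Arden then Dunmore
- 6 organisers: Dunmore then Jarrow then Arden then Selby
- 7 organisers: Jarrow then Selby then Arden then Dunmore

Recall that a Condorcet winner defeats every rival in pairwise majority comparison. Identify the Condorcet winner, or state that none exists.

Check each pair by majority over 15 ballots:
Dunmore vs Arden: Dunmore is ranked higher on 6 ballots, Arden on 9. Arden wins 9–6.
Dunmore vs Jarrow: Dunmore preferred on 6 ballots; Jarrow wins 9–6.
Dunmore vs Selby: 6 for Dunmore, 9 for Selby — Selby by 9–6.
Arden vs Jarrow: 0 for Arden, 15 for Jarrow — Jarrow by 15–0.
Arden vs Selby: Arden preferred on 6 ballots; Selby wins 9–6.
Jarrow vs Selby: Jarrow is ranked higher on 6+7 = 13 ballots, Selby on 2. Jarrow wins 13–2.
Jarrow beats each of Dunmore, Arden, Selby — Jarrow is the Condorcet winner.

Jarrow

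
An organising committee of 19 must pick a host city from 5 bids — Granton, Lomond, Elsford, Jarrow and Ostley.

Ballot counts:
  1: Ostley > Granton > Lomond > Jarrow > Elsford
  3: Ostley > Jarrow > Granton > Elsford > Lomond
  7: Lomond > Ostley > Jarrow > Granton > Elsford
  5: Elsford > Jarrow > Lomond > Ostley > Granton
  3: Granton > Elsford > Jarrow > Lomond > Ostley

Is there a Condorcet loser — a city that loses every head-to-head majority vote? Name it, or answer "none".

Head-to-head results (19 organisers):
Granton vs Lomond: Lomond, 12–7.
Granton vs Elsford: Granton is ranked higher on 1+3+7+3 = 14 ballots, Elsford on 5. Granton wins 14–5.
Granton–Jarrow: Jarrow 15–4.
Granton vs Ostley: Ostley, 16–3.
Lomond–Elsford: Elsford 11–8.
Lomond vs Jarrow: Jarrow wins 11–8.
Lomond vs Ostley: Lomond preferred on 7+5+3 = 15 ballots; Lomond wins 15–4.
Elsford–Jarrow: Jarrow 11–8.
Elsford vs Ostley: Elsford preferred on 5+3 = 8 ballots; Ostley wins 11–8.
Jarrow vs Ostley: 5+3 = 8 for Jarrow, 11 for Ostley — Ostley by 11–8.
Every city wins at least one matchup (Granton beats Elsford; Lomond beats Granton; Elsford beats Lomond; Jarrow beats Granton; Ostley beats Granton), so there is no Condorcet loser.

none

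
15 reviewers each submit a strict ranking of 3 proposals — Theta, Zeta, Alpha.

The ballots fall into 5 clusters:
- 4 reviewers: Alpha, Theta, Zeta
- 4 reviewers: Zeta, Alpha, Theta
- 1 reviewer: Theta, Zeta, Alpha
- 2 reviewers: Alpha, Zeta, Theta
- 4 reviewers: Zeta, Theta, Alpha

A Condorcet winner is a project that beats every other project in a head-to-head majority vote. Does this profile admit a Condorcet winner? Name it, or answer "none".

Zeta

Check each pair by majority over 15 ballots:
Theta vs Zeta: 4+1 = 5 for Theta, 10 for Zeta — Zeta by 10–5.
Theta vs Alpha: Theta is ranked higher on 1+4 = 5 ballots, Alpha on 10. Alpha wins 10–5.
Zeta vs Alpha: Zeta is ranked higher on 4+1+4 = 9 ballots, Alpha on 6. Zeta wins 9–6.
Zeta defeats every rival head-to-head and is the Condorcet winner.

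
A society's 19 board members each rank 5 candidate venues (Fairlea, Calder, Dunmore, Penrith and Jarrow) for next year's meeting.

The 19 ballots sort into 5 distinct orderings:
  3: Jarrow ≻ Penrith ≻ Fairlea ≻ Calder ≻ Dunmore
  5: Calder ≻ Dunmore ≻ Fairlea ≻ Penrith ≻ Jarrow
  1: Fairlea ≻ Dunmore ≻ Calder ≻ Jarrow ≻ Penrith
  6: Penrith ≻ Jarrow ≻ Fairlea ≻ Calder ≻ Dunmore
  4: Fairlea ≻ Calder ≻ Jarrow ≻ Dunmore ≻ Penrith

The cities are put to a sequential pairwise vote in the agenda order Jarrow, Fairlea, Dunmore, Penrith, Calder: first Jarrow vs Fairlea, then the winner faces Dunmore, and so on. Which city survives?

Round 1: Jarrow vs Fairlea — 9–10, Fairlea advances.
Round 2: Fairlea vs Dunmore — 14–5, Fairlea advances.
Round 3: Fairlea vs Penrith — 10–9, Fairlea advances.
Round 4: Fairlea vs Calder — 14–5, Fairlea advances.
The agenda winner is Fairlea.

Fairlea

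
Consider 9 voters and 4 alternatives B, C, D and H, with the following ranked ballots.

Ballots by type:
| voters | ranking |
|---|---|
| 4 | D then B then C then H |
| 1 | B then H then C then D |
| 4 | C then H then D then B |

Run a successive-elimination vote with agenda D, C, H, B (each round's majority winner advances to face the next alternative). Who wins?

B

Round 1: D vs C — 4–5, C advances.
Round 2: C vs H — 8–1, C advances.
Round 3: C vs B — 4–5, B advances.
The agenda winner is B.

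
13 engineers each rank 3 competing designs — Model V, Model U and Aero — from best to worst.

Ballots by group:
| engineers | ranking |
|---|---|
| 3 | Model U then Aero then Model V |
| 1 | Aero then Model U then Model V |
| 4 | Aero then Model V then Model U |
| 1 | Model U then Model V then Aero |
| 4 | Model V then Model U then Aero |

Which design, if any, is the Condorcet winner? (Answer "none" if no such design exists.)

Pairwise majorities:
Model V vs Model U: Model V is ranked higher on 4+4 = 8 ballots, Model U on 5. Model V wins 8–5.
Model V vs Aero: Model V is ranked higher on 1+4 = 5 ballots, Aero on 8. Aero wins 8–5.
Model U vs Aero: Model U is ranked higher on 3+1+4 = 8 ballots, Aero on 5. Model U wins 8–5.
No design is unbeaten: Model V loses to Aero; Model U loses to Model V; Aero loses to Model U. In particular Model V > Model U > Aero > Model V is a majority cycle — no Condorcet winner exists.

none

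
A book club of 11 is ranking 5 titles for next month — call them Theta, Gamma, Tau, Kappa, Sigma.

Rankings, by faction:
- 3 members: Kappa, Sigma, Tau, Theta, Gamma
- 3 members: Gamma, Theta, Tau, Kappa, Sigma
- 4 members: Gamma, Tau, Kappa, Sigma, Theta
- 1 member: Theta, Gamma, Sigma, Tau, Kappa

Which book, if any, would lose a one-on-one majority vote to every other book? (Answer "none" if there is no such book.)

Theta

Head-to-head results (11 members):
Theta vs Gamma: Gamma, 7–4.
Theta vs Tau: 4 to 7, Tau.
Theta vs Kappa: 4 to 7, Kappa.
Theta vs Sigma: Sigma wins 7–4.
Gamma vs Tau: 3+4+1 = 8 for Gamma, 3 for Tau — Gamma by 8–3.
Gamma vs Kappa: Gamma, 8–3.
Gamma vs Sigma: Gamma wins 8–3.
Tau vs Kappa: Tau wins 8–3.
Tau vs Sigma: Tau is ranked higher on 3+4 = 7 ballots, Sigma on 4. Tau wins 7–4.
Kappa vs Sigma: Kappa preferred on 3+3+4 = 10 ballots; Kappa wins 10–1.
Theta is beaten in every head-to-head and is the Condorcet loser.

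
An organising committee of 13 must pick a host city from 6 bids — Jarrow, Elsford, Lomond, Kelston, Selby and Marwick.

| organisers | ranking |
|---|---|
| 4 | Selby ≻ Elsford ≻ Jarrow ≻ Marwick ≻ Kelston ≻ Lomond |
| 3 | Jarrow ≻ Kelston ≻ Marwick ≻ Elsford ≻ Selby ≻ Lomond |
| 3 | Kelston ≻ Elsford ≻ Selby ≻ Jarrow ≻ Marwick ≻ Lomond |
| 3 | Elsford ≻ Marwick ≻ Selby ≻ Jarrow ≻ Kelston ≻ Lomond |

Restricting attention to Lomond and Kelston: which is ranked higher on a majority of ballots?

No ballot ranks Lomond above Kelston: 0.
Ballots ranking Kelston above Lomond: 13 − 0 = 13.
Kelston wins the head-to-head 13–0.

Kelston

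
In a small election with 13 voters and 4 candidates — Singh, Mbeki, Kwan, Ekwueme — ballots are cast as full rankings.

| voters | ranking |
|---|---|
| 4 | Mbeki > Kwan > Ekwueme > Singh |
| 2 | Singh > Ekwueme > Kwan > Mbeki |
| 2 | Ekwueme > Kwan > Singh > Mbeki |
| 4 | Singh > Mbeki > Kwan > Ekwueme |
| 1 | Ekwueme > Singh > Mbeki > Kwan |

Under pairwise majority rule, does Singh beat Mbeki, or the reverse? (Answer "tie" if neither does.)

Ballots ranking Singh above Mbeki: 2 + 2 + 4 + 1 = 9.
Ballots ranking Mbeki above Singh: 13 − 9 = 4.
Singh wins the head-to-head 9–4.

Singh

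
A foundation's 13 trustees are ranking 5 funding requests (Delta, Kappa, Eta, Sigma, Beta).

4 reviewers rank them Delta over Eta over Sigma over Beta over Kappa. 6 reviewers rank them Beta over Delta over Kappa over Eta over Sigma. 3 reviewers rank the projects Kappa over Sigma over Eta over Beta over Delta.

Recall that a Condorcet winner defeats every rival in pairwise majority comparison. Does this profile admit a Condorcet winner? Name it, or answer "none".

none

Pairwise majorities:
Delta vs Kappa: 10 to 3, Delta.
Delta–Eta: Delta 10–3.
Delta vs Sigma: Delta wins 10–3.
Delta–Beta: Beta 9–4.
Kappa vs Eta: Kappa is ranked higher on 6+3 = 9 ballots, Eta on 4. Kappa wins 9–4.
Kappa–Sigma: Kappa 9–4.
Kappa vs Beta: Beta wins 10–3.
Eta vs Sigma: 4+6 = 10 for Eta, 3 for Sigma — Eta by 10–3.
Eta vs Beta: Eta, 7–6.
Sigma vs Beta: 7 to 6, Sigma.
Each project drops at least one matchup (Delta loses to Beta; Kappa loses to Delta; Eta loses to Delta; Sigma loses to Delta; Beta loses to Eta); the cycle Delta > Eta > Beta > Delta rules out a Condorcet winner.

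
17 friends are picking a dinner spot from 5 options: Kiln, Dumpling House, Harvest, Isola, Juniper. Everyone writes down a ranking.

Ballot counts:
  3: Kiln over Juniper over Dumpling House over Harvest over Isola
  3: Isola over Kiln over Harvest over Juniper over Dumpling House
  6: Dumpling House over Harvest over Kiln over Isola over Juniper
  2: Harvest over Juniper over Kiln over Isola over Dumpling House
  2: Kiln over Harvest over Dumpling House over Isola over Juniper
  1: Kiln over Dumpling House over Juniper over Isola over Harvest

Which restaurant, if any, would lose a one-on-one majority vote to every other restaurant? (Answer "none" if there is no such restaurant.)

Juniper

Pairwise majorities:
Kiln vs Dumpling House: Kiln wins 11–6.
Kiln–Harvest: Kiln 9–8.
Kiln vs Isola: Kiln, 14–3.
Kiln vs Juniper: 3+3+6+2+1 = 15 for Kiln, 2 for Juniper — Kiln by 15–2.
Dumpling House vs Harvest: 3+6+1 = 10 for Dumpling House, 7 for Harvest — Dumpling House by 10–7.
Dumpling House–Isola: Dumpling House 12–5.
Dumpling House vs Juniper: Dumpling House is ranked higher on 6+2+1 = 9 ballots, Juniper on 8. Dumpling House wins 9–8.
Harvest vs Isola: Harvest preferred on 3+6+2+2 = 13 ballots; Harvest wins 13–4.
Harvest vs Juniper: 3+6+2+2 = 13 for Harvest, 4 for Juniper — Harvest by 13–4.
Isola vs Juniper: 11 to 6, Isola.
Only Juniper has no wins; Juniper is the Condorcet loser.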